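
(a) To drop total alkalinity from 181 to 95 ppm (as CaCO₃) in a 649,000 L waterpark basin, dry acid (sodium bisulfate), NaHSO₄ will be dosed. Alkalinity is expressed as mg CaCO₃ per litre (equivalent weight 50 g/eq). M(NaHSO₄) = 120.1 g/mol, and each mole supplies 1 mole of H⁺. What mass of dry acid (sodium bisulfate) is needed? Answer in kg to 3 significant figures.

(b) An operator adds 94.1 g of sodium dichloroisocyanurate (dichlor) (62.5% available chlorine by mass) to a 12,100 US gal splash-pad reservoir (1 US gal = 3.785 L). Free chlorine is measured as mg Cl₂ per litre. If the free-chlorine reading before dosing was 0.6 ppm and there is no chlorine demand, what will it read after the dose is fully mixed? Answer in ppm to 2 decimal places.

(a) Alkalinity to neutralize: (181 − 95) = 86 mg/L as CaCO₃ × 649,000 L = 55,810 g as CaCO₃.
(a) Equivalents of H⁺ required: 55,810 ÷ 50 g/eq = 1116 eq = 1116 mol NaHSO₄.
(a) Mass of NaHSO₄: 1116 × 120.1 = 134,100 g.

(b) Volume: 12,100 US gal × 3.785 L/gal = 45,798 L.
(b) Available chlorine delivered: 94.1 g × 0.625 = 58.81 g as Cl₂.
(b) Concentration rise: 58.81 g / 45,798 L = 1.284 mg/L = 1.28 ppm.
(b) Final FC: 0.6 + 1.28 = 1.88 ppm.

(a) 134 kg; (b) 1.88 ppm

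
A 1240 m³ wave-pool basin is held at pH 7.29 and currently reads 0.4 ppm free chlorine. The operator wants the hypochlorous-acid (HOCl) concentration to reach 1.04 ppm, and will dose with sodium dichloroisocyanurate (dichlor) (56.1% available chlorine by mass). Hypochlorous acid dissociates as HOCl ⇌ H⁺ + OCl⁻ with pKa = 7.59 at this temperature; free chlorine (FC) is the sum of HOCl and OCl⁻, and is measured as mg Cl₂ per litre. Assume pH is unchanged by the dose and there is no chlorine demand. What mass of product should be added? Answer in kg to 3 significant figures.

Volume: 1240 m³ = 1,240,000 L.
[OCl⁻]/[HOCl] = 10^(pH − pKa) = 10^(7.29 − 7.59) = 0.5012; fraction as HOCl = 1/(1 + 0.5012) = 0.6661.
Free chlorine required for 1.04 ppm HOCl: 1.04 / 0.6661 = 1.561 ppm.
FC to add: 1.561 − 0.4 = 1.161 mg/L as Cl₂.
Cl₂ equivalent: 1.161 mg/L × 1,240,000 L = 1440 g.
Product at 56.1% available Cl: 1440 / 0.561 = 2567 g.

2.57 kg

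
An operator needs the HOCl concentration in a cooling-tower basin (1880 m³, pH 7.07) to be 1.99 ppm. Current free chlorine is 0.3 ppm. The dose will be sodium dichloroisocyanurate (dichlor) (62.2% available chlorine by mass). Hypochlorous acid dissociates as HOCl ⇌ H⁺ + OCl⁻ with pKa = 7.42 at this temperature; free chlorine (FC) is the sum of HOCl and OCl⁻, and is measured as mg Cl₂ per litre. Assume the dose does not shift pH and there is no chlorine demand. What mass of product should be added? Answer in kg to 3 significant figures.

Volume: 1880 m³ = 1,880,000 L.
[OCl⁻]/[HOCl] = 10^(pH − pKa) = 10^(7.07 − 7.42) = 0.4467; fraction as HOCl = 1/(1 + 0.4467) = 0.6912.
Free chlorine required for 1.99 ppm HOCl: 1.99 / 0.6912 = 2.879 ppm.
FC to add: 2.879 − 0.3 = 2.579 mg/L as Cl₂.
Cl₂ equivalent: 2.579 mg/L × 1,880,000 L = 4848 g.
Product at 62.2% available Cl: 4848 / 0.622 = 7795 g.

7.79 kg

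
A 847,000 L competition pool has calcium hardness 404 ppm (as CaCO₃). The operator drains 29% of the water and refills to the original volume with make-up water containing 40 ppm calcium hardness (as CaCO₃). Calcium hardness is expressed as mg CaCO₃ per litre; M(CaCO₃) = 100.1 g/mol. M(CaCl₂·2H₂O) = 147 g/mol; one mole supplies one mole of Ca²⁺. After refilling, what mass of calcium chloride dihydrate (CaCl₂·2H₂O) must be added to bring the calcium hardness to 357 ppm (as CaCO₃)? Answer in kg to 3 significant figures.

After draining 29% and refilling: 404 × 0.71 + 40 × 0.29 = 298.44 ppm.
Deficit to target: 357 − 298.44 = 58.56 mg/L.
As CaCO₃: 58.56 mg/L × 847,000 L = 49,600 g; ÷ 100.1 = 495.5 mol Ca²⁺.
Mass: 495.5 × 147 = 72,840 g.

72.8 kg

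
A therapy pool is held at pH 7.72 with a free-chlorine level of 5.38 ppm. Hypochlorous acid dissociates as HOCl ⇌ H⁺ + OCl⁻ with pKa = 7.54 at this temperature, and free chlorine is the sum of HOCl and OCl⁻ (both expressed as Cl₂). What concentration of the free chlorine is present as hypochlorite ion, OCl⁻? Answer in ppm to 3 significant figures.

[OCl⁻]/[HOCl] = 10^(pH − pKa) = 10^(7.72 − 7.54) = 10^0.18 = 1.514.
Fraction as HOCl = 1 / (1 + 1.514) = 0.3978.
OCl⁻ = (1 − 0.3978) × 5.38 ppm = 3.24 ppm.

3.24 ppm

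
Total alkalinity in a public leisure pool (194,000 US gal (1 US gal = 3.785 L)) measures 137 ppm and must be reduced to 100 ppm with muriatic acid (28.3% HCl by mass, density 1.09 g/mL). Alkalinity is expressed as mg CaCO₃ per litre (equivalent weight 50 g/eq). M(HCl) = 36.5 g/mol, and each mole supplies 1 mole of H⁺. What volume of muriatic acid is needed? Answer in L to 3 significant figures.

64.3 L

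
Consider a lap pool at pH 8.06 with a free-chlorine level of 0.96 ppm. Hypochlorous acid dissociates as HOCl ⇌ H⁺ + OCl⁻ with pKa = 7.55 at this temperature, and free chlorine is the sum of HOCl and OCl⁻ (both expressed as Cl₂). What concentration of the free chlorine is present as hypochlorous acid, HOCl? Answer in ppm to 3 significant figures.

0.227 ppm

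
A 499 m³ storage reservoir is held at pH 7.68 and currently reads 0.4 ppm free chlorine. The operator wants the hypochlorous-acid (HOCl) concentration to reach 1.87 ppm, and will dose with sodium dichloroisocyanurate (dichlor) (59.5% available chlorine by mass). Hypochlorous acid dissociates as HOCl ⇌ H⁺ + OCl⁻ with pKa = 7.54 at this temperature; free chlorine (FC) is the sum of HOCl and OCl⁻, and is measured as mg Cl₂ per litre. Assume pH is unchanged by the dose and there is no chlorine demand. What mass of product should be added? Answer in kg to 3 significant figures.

Volume: 499 m³ = 499,000 L.
[OCl⁻]/[HOCl] = 10^(pH − pKa) = 10^(7.68 − 7.54) = 1.38; fraction as HOCl = 1/(1 + 1.38) = 0.4201.
Free chlorine required for 1.87 ppm HOCl: 1.87 / 0.4201 = 4.451 ppm.
FC to add: 4.451 − 0.4 = 4.051 mg/L as Cl₂.
Cl₂ equivalent: 4.051 mg/L × 499,000 L = 2022 g.
Product at 59.5% available Cl: 2022 / 0.595 = 3398 g.

3.40 kg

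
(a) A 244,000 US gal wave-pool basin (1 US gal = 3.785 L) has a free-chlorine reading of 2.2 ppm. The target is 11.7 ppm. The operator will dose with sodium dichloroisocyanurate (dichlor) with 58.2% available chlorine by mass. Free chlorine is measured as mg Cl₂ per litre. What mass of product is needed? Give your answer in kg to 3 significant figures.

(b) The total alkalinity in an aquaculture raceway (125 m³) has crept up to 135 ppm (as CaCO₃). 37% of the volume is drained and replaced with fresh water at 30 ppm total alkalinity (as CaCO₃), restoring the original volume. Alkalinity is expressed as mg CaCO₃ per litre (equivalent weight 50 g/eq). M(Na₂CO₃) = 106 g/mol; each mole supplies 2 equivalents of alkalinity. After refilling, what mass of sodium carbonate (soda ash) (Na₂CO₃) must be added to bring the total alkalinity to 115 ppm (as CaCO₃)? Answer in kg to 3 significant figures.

(a) 15.1 kg; (b) 2.50 kg

(a) Volume: 244,000 US gal × 3.785 L/gal = 923,540 L.
(a) Chlorine deficit: 11.7 − 2.2 = 9.5 ppm = 9.5 mg/L as Cl₂.
(a) Cl₂ equivalent needed: 9.5 mg/L × 923,540 L = 8,774,000 mg = 8774 g.
(a) Product at 58.2% available chlorine: 8774 / 0.582 = 15,070 g.

(b) Volume: 125 m³ = 125,000 L.
(b) After draining 37% and refilling: 135 × 0.63 + 30 × 0.37 = 96.15 ppm.
(b) Deficit to target: 115 − 96.15 = 18.85 mg/L.
(b) As CaCO₃: 18.85 mg/L × 125,000 L = 2356 g; ÷ 50 g/eq ÷ 2 = 23.56 mol Na₂CO₃.
(b) Mass: 23.56 × 106 = 2498 g.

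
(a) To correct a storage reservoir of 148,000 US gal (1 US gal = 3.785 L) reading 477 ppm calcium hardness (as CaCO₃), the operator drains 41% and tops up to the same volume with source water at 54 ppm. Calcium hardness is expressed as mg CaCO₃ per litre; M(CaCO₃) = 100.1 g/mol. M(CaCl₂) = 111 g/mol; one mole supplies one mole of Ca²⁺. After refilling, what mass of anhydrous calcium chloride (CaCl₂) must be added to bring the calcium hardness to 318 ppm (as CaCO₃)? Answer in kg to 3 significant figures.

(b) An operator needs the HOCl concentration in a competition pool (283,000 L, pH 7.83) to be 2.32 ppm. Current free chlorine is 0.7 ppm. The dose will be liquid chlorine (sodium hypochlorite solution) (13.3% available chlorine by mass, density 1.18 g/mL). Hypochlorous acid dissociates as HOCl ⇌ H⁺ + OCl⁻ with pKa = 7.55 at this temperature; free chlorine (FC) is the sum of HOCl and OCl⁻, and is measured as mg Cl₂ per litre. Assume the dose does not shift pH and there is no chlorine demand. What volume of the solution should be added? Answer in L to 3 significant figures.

(a) 8.96 kg; (b) 10.9 L

(a) Volume: 148,000 US gal × 3.785 L/gal = 560,180 L.
(a) After draining 41% and refilling: 477 × 0.59 + 54 × 0.41 = 303.57 ppm.
(a) Deficit to target: 318 − 303.57 = 14.43 mg/L.
(a) As CaCO₃: 14.43 mg/L × 560,180 L = 8083 g; ÷ 100.1 = 80.75 mol Ca²⁺.
(a) Mass: 80.75 × 111 = 8964 g.

(b) [OCl⁻]/[HOCl] = 10^(pH − pKa) = 10^(7.83 − 7.55) = 1.905; fraction as HOCl = 1/(1 + 1.905) = 0.3442.
(b) Free chlorine required for 2.32 ppm HOCl: 2.32 / 0.3442 = 6.741 ppm.
(b) FC to add: 6.741 − 0.7 = 6.041 mg/L as Cl₂.
(b) Cl₂ equivalent: 6.041 mg/L × 283,000 L = 1710 g.
(b) Product at 13.3% available Cl: 1710 / 0.133 = 12,850 g.
(b) Volume: 12,850 g ÷ 1.18 g/mL = 10,890 mL.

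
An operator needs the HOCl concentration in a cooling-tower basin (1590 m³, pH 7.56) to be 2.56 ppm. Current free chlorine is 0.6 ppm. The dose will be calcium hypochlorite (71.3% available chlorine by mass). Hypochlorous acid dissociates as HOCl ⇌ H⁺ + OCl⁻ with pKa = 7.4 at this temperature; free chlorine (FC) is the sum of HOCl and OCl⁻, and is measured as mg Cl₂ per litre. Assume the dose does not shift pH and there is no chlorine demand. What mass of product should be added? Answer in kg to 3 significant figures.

Volume: 1590 m³ = 1,590,000 L.
[OCl⁻]/[HOCl] = 10^(pH − pKa) = 10^(7.56 − 7.4) = 1.445; fraction as HOCl = 1/(1 + 1.445) = 0.4089.
Free chlorine required for 2.56 ppm HOCl: 2.56 / 0.4089 = 6.26 ppm.
FC to add: 6.26 − 0.6 = 5.66 mg/L as Cl₂.
Cl₂ equivalent: 5.66 mg/L × 1,590,000 L = 9000 g.
Product at 71.3% available Cl: 9000 / 0.713 = 12,620 g.

12.6 kg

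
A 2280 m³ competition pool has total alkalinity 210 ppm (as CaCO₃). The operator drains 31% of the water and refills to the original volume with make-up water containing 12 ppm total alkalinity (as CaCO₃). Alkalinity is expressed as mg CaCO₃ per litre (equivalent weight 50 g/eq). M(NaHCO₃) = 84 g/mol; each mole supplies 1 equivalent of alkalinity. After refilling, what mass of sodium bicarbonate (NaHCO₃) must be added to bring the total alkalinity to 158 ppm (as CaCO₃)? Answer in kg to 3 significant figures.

35.9 kg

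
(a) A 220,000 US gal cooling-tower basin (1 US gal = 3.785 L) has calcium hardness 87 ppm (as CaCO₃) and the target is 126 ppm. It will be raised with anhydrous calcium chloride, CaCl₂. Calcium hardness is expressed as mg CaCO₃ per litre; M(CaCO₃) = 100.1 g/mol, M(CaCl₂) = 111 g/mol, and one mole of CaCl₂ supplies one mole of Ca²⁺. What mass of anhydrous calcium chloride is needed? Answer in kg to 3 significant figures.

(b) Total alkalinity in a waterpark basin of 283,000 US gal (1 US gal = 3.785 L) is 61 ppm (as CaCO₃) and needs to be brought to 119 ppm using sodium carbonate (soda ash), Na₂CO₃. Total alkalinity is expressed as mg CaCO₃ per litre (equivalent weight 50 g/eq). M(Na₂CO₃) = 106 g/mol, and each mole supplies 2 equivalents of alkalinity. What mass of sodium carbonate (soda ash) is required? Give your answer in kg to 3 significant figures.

(a) Volume: 220,000 US gal × 3.785 L/gal = 832,700 L.
(a) Hardness to add: (126 − 87) = 39 mg/L as CaCO₃ × 832,700 L = 32,480 g as CaCO₃.
(a) Moles of Ca²⁺ (1 mol Ca²⁺ ≡ 1 mol CaCO₃): 32,480 / 100.1 g/mol = 324.4 mol.
(a) Mass of CaCl₂: 324.4 × 111 = 36,010 g.

(b) Volume: 283,000 US gal × 3.785 L/gal = 1,071,155 L.
(b) Alkalinity to add: (119 − 61) = 58 mg/L as CaCO₃ × 1,071,155 L = 62,130 g as CaCO₃.
(b) Equivalents: 62,130 g ÷ 50 g/eq = 1243 eq.
(b) Each mole of Na₂CO₃ supplies 2 eq, so 1243 / 2 = 621.3 mol.
(b) Mass: 621.3 mol × 106 g/mol = 65,850 g.

(a) 36.0 kg; (b) 65.9 kg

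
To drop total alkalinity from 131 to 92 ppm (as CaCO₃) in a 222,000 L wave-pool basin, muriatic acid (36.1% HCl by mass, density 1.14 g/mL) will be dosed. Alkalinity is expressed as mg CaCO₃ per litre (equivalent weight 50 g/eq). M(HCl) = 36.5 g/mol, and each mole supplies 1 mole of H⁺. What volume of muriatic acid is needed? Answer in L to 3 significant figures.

Alkalinity to neutralize: (131 − 92) = 39 mg/L as CaCO₃ × 222,000 L = 8658 g as CaCO₃.
Equivalents of H⁺ required: 8658 ÷ 50 g/eq = 173.2 eq = 173.2 mol HCl.
Mass of HCl: 173.2 × 36.5 = 6320 g.
Mass of 36.1% solution: 6320 / 0.361 = 17,510 g.
Volume: 17,510 g ÷ 1.14 g/mL = 15,360 mL.

15.4 L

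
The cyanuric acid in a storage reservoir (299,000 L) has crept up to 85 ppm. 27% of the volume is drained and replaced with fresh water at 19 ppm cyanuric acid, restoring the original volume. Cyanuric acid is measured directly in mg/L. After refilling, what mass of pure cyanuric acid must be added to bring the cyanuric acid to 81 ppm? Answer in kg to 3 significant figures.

After draining 27% and refilling: 85 × 0.73 + 19 × 0.27 = 67.18 ppm.
Deficit to target: 81 − 67.18 = 13.82 mg/L.
Mass: 13.82 mg/L × 299,000 L = 4132 g cyanuric acid.

4.13 kg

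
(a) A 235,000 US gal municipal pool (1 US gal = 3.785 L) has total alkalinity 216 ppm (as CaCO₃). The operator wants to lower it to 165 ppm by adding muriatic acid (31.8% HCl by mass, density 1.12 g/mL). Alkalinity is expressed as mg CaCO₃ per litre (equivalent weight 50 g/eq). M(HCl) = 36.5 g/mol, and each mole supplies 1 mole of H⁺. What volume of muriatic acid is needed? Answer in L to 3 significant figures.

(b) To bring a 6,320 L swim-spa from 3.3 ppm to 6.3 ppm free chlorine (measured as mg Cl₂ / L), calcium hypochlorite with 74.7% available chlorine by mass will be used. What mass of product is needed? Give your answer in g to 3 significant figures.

(a) 93.0 L; (b) 25.4 g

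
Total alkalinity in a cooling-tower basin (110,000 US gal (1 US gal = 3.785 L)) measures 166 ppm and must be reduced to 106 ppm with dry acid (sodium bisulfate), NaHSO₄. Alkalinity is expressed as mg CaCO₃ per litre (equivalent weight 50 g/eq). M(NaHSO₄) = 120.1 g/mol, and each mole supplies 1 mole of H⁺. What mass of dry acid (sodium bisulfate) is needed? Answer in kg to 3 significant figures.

Volume: 110,000 US gal × 3.785 L/gal = 416,350 L.
Alkalinity to neutralize: (166 − 106) = 60 mg/L as CaCO₃ × 416,350 L = 24,980 g as CaCO₃.
Equivalents of H⁺ required: 24,980 ÷ 50 g/eq = 499.6 eq = 499.6 mol NaHSO₄.
Mass of NaHSO₄: 499.6 × 120.1 = 60,000 g.

60.0 kg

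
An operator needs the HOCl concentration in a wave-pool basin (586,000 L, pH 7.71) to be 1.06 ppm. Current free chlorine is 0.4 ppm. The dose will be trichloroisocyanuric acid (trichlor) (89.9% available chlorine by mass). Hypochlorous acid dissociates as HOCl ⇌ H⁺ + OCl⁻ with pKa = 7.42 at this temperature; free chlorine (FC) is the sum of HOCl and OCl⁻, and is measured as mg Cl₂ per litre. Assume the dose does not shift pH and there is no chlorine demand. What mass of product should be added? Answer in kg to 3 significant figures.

[OCl⁻]/[HOCl] = 10^(pH − pKa) = 10^(7.71 − 7.42) = 1.95; fraction as HOCl = 1/(1 + 1.95) = 0.339.
Free chlorine required for 1.06 ppm HOCl: 1.06 / 0.339 = 3.127 ppm.
FC to add: 3.127 − 0.4 = 2.727 mg/L as Cl₂.
Cl₂ equivalent: 2.727 mg/L × 586,000 L = 1598 g.
Product at 89.9% available Cl: 1598 / 0.899 = 1777 g.

1.78 kg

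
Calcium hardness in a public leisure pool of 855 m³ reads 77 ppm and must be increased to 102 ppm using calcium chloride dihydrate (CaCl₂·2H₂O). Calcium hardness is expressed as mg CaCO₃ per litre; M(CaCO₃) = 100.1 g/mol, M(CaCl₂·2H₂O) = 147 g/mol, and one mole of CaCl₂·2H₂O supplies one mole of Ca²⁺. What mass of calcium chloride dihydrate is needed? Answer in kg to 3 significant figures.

31.4 kg

Volume: 855 m³ = 855,000 L.
Hardness to add: (102 − 77) = 25 mg/L as CaCO₃ × 855,000 L = 21,380 g as CaCO₃.
Moles of Ca²⁺ (1 mol Ca²⁺ ≡ 1 mol CaCO₃): 21,380 / 100.1 g/mol = 213.5 mol.
Mass of CaCl₂·2H₂O: 213.5 × 147 = 31,390 g.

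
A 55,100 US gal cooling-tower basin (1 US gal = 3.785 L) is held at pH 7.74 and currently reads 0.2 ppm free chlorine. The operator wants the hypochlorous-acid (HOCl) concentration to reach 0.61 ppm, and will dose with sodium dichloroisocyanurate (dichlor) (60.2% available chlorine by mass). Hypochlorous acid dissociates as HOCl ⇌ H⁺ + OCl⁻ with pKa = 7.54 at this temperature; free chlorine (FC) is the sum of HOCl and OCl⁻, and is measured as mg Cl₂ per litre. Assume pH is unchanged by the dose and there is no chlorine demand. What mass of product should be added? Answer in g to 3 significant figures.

477 g

Volume: 55,100 US gal × 3.785 L/gal = 208,554 L.
[OCl⁻]/[HOCl] = 10^(pH − pKa) = 10^(7.74 − 7.54) = 1.585; fraction as HOCl = 1/(1 + 1.585) = 0.3869.
Free chlorine required for 0.61 ppm HOCl: 0.61 / 0.3869 = 1.577 ppm.
FC to add: 1.577 − 0.2 = 1.377 mg/L as Cl₂.
Cl₂ equivalent: 1.377 mg/L × 208,554 L = 287.1 g.
Product at 60.2% available Cl: 287.1 / 0.602 = 477 g.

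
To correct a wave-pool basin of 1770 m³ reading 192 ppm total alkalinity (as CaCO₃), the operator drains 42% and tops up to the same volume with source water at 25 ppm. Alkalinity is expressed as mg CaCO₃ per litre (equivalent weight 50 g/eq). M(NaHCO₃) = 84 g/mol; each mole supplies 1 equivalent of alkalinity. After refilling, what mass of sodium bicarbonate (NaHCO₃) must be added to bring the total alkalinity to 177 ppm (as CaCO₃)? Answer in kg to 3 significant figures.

164 kg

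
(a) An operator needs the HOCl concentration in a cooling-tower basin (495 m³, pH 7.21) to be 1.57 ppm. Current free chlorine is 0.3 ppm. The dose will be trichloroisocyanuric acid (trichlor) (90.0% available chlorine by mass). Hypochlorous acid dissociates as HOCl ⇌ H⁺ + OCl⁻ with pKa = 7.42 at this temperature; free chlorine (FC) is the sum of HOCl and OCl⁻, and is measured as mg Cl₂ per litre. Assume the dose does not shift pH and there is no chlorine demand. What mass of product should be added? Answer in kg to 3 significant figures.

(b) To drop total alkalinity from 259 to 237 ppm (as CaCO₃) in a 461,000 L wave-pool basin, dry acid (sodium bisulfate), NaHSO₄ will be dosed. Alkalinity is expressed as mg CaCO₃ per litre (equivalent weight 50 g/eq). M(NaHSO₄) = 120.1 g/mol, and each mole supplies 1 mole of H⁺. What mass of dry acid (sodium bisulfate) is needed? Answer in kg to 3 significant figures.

(a) Volume: 495 m³ = 495,000 L.
(a) [OCl⁻]/[HOCl] = 10^(pH − pKa) = 10^(7.21 − 7.42) = 0.6166; fraction as HOCl = 1/(1 + 0.6166) = 0.6186.
(a) Free chlorine required for 1.57 ppm HOCl: 1.57 / 0.6186 = 2.538 ppm.
(a) FC to add: 2.538 − 0.3 = 2.238 mg/L as Cl₂.
(a) Cl₂ equivalent: 2.238 mg/L × 495,000 L = 1108 g.
(a) Product at 90.0% available Cl: 1108 / 0.9 = 1231 g.

(b) Alkalinity to neutralize: (259 − 237) = 22 mg/L as CaCO₃ × 461,000 L = 10,140 g as CaCO₃.
(b) Equivalents of H⁺ required: 10,140 ÷ 50 g/eq = 202.8 eq = 202.8 mol NaHSO₄.
(b) Mass of NaHSO₄: 202.8 × 120.1 = 24,360 g.

(a) 1.23 kg; (b) 24.4 kg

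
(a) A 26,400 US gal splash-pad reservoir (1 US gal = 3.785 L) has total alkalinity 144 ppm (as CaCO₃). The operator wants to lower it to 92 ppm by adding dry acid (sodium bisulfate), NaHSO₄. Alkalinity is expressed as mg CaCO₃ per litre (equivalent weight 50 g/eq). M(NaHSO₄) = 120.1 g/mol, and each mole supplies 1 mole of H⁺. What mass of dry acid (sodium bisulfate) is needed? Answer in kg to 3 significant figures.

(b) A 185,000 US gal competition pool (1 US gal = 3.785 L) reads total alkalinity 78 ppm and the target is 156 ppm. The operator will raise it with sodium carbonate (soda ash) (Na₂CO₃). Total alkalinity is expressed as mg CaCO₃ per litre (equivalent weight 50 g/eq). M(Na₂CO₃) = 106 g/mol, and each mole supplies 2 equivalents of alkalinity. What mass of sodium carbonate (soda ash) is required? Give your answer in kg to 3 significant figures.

(a) Volume: 26,400 US gal × 3.785 L/gal = 99,924 L.
(a) Alkalinity to neutralize: (144 − 92) = 52 mg/L as CaCO₃ × 99,924 L = 5196 g as CaCO₃.
(a) Equivalents of H⁺ required: 5196 ÷ 50 g/eq = 103.9 eq = 103.9 mol NaHSO₄.
(a) Mass of NaHSO₄: 103.9 × 120.1 = 12,480 g.

(b) Volume: 185,000 US gal × 3.785 L/gal = 700,225 L.
(b) Alkalinity to add: (156 − 78) = 78 mg/L as CaCO₃ × 700,225 L = 54,620 g as CaCO₃.
(b) Equivalents: 54,620 g ÷ 50 g/eq = 1092 eq.
(b) Each mole of Na₂CO₃ supplies 2 eq, so 1092 / 2 = 546.2 mol.
(b) Mass: 546.2 mol × 106 g/mol = 57,890 g.

(a) 12.5 kg; (b) 57.9 kg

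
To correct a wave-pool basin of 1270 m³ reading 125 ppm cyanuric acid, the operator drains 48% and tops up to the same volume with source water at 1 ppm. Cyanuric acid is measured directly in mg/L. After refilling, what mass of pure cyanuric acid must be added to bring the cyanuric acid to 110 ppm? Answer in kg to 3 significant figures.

Volume: 1270 m³ = 1,270,000 L.
After draining 48% and refilling: 125 × 0.52 + 1 × 0.48 = 65.48 ppm.
Deficit to target: 110 − 65.48 = 44.52 mg/L.
Mass: 44.52 mg/L × 1,270,000 L = 56,540 g cyanuric acid.

56.5 kg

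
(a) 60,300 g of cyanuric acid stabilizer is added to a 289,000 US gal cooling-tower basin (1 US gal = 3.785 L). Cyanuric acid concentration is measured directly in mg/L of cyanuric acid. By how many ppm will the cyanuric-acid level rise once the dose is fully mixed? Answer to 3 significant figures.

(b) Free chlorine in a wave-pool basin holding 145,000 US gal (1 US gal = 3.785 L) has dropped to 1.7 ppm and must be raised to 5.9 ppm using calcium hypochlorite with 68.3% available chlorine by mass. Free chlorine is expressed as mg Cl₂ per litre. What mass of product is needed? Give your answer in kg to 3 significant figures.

(a) 55.1 ppm; (b) 3.37 kg

(a) Volume: 289,000 US gal × 3.785 L/gal = 1,093,865 L.
(a) Rise: 60,300 g / 1,093,865 L × 1000 = 55.13 mg/L.

(b) Volume: 145,000 US gal × 3.785 L/gal = 548,825 L.
(b) Chlorine deficit: 5.9 − 1.7 = 4.2 ppm = 4.2 mg/L as Cl₂.
(b) Cl₂ equivalent needed: 4.2 mg/L × 548,825 L = 2,305,000 mg = 2305 g.
(b) Product at 68.3% available chlorine: 2305 / 0.683 = 3375 g.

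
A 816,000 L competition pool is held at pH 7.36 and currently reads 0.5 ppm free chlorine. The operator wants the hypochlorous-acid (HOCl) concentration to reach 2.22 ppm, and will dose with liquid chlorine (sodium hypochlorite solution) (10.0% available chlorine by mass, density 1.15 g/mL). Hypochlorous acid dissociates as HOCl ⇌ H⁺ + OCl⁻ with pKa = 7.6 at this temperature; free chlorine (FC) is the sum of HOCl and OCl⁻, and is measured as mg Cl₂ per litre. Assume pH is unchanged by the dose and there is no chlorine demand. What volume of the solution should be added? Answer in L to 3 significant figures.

[OCl⁻]/[HOCl] = 10^(pH − pKa) = 10^(7.36 − 7.6) = 0.5754; fraction as HOCl = 1/(1 + 0.5754) = 0.6347.
Free chlorine required for 2.22 ppm HOCl: 2.22 / 0.6347 = 3.497 ppm.
FC to add: 3.497 − 0.5 = 2.997 mg/L as Cl₂.
Cl₂ equivalent: 2.997 mg/L × 816,000 L = 2446 g.
Product at 10.0% available Cl: 2446 / 0.1 = 24,460 g.
Volume: 24,460 g ÷ 1.15 g/mL = 21,270 mL.

21.3 L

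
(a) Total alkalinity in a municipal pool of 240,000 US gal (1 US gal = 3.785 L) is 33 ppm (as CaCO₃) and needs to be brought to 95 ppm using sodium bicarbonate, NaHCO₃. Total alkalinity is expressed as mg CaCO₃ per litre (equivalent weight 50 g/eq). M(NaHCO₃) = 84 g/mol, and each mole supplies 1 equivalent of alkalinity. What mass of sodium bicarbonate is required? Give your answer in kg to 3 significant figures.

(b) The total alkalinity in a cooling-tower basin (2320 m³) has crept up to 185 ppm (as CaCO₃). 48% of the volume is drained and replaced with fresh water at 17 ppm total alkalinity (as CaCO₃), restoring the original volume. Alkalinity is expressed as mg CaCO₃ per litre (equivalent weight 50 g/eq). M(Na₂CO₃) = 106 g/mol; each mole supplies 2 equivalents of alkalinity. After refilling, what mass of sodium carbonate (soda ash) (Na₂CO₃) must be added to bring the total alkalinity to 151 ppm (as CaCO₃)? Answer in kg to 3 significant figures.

(a) 94.6 kg; (b) 115 kg

(a) Volume: 240,000 US gal × 3.785 L/gal = 908,400 L.
(a) Alkalinity to add: (95 − 33) = 62 mg/L as CaCO₃ × 908,400 L = 56,320 g as CaCO₃.
(a) Equivalents: 56,320 g ÷ 50 g/eq = 1126 eq.
(a) NaHCO₃ supplies 1 eq per mole → 1126 mol.
(a) Mass: 1126 mol × 84 g/mol = 94,620 g.

(b) Volume: 2320 m³ = 2,320,000 L.
(b) After draining 48% and refilling: 185 × 0.52 + 17 × 0.48 = 104.36 ppm.
(b) Deficit to target: 151 − 104.36 = 46.64 mg/L.
(b) As CaCO₃: 46.64 mg/L × 2,320,000 L = 108,200 g; ÷ 50 g/eq ÷ 2 = 1082 mol Na₂CO₃.
(b) Mass: 1082 × 106 = 114,700 g.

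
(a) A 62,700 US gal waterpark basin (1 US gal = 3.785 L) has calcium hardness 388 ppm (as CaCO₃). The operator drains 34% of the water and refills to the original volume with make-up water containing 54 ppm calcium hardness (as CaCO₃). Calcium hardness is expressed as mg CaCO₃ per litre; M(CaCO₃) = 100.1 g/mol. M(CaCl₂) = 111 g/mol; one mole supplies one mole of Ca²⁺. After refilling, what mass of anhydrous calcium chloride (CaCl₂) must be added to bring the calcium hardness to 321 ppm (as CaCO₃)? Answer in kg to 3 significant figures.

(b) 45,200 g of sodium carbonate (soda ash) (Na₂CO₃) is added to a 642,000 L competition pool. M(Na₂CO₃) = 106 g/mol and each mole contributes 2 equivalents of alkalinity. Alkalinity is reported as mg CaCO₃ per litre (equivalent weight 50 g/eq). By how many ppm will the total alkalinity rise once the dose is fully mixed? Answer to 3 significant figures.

(a) 12.3 kg; (b) 66.4 ppm

(a) Volume: 62,700 US gal × 3.785 L/gal = 237,320 L.
(a) After draining 34% and refilling: 388 × 0.66 + 54 × 0.34 = 274.44 ppm.
(a) Deficit to target: 321 − 274.44 = 46.56 mg/L.
(a) As CaCO₃: 46.56 mg/L × 237,320 L = 11,050 g; ÷ 100.1 = 110.4 mol Ca²⁺.
(a) Mass: 110.4 × 111 = 12,250 g.

(b) Moles of Na₂CO₃: 45,200 g ÷ 106 g/mol = 426.4 mol → 852.8 eq of alkalinity.
(b) As CaCO₃: 852.8 eq × 50 g/eq = 42,640 g.
(b) Rise: 42,640 g / 642,000 L × 1000 = 66.42 mg/L.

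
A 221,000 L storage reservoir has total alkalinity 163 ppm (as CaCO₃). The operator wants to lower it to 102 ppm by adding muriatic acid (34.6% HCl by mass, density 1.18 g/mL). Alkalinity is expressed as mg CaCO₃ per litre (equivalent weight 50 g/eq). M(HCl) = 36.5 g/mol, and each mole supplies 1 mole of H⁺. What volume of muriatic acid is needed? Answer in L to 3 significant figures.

24.1 L

Alkalinity to neutralize: (163 − 102) = 61 mg/L as CaCO₃ × 221,000 L = 13,480 g as CaCO₃.
Equivalents of H⁺ required: 13,480 ÷ 50 g/eq = 269.6 eq = 269.6 mol HCl.
Mass of HCl: 269.6 × 36.5 = 9841 g.
Mass of 34.6% solution: 9841 / 0.346 = 28,440 g.
Volume: 28,440 g ÷ 1.18 g/mL = 24,100 mL.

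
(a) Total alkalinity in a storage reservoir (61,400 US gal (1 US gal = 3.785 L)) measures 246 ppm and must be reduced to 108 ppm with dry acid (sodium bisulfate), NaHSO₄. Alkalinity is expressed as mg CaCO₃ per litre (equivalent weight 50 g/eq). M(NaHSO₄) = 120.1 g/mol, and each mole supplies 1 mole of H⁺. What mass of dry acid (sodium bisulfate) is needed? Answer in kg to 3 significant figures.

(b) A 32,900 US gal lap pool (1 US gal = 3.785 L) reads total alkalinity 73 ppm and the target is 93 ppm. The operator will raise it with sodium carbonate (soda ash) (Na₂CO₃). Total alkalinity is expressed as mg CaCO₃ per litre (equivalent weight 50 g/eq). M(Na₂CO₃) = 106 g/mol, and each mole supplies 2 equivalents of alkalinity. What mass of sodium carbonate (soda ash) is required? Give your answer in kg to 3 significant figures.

(a) Volume: 61,400 US gal × 3.785 L/gal = 232,399 L.
(a) Alkalinity to neutralize: (246 − 108) = 138 mg/L as CaCO₃ × 232,399 L = 32,070 g as CaCO₃.
(a) Equivalents of H⁺ required: 32,070 ÷ 50 g/eq = 641.4 eq = 641.4 mol NaHSO₄.
(a) Mass of NaHSO₄: 641.4 × 120.1 = 77,030 g.

(b) Volume: 32,900 US gal × 3.785 L/gal = 124,526 L.
(b) Alkalinity to add: (93 − 73) = 20 mg/L as CaCO₃ × 124,526 L = 2491 g as CaCO₃.
(b) Equivalents: 2491 g ÷ 50 g/eq = 49.81 eq.
(b) Each mole of Na₂CO₃ supplies 2 eq, so 49.81 / 2 = 24.91 mol.
(b) Mass: 24.91 mol × 106 g/mol = 2640 g.

(a) 77.0 kg; (b) 2.64 kg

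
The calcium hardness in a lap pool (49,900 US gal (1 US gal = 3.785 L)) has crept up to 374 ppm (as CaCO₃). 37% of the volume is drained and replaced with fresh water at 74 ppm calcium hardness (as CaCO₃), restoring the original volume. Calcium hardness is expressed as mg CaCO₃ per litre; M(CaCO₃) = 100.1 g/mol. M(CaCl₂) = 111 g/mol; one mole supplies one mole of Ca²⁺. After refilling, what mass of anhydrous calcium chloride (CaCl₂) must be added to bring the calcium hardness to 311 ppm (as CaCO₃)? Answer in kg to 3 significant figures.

Volume: 49,900 US gal × 3.785 L/gal = 188,872 L.
After draining 37% and refilling: 374 × 0.63 + 74 × 0.37 = 263 ppm.
Deficit to target: 311 − 263 = 48 mg/L.
As CaCO₃: 48 mg/L × 188,872 L = 9066 g; ÷ 100.1 = 90.57 mol Ca²⁺.
Mass: 90.57 × 111 = 10,050 g.

10.1 kg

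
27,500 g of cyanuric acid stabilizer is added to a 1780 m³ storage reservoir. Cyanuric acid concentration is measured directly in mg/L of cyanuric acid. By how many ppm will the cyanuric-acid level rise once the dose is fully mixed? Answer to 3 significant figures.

Volume: 1780 m³ = 1,780,000 L.
Rise: 27,500 g / 1,780,000 L × 1000 = 15.45 mg/L.

15.4 ppm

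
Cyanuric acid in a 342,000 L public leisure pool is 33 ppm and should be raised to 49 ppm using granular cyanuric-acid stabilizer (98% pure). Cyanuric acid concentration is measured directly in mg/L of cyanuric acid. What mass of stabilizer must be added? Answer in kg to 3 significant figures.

5.58 kg

CYA to add: (49 − 33) = 16 mg/L × 342,000 L = 5472 g cyanuric acid.
At 98% purity: 5472 / 0.98 = 5584 g product.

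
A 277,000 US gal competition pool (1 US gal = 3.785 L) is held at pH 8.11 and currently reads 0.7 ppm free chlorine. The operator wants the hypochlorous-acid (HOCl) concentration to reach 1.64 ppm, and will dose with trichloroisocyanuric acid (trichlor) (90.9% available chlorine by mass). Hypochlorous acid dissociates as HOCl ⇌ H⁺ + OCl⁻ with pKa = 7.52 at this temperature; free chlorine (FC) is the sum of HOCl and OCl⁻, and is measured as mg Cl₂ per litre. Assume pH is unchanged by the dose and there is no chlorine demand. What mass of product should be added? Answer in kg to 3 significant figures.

Volume: 277,000 US gal × 3.785 L/gal = 1,048,445 L.
[OCl⁻]/[HOCl] = 10^(pH − pKa) = 10^(8.11 − 7.52) = 3.89; fraction as HOCl = 1/(1 + 3.89) = 0.2045.
Free chlorine required for 1.64 ppm HOCl: 1.64 / 0.2045 = 8.02 ppm.
FC to add: 8.02 − 0.7 = 7.32 mg/L as Cl₂.
Cl₂ equivalent: 7.32 mg/L × 1,048,445 L = 7675 g.
Product at 90.9% available Cl: 7675 / 0.909 = 8443 g.

8.44 kg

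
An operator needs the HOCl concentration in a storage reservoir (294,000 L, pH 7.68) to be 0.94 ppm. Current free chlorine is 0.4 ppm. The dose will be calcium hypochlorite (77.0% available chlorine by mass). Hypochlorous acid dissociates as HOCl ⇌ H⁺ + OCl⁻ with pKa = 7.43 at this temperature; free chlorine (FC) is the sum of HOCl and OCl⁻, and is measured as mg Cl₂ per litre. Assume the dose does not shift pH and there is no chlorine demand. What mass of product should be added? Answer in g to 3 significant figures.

844 g

[OCl⁻]/[HOCl] = 10^(pH − pKa) = 10^(7.68 − 7.43) = 1.778; fraction as HOCl = 1/(1 + 1.778) = 0.3599.
Free chlorine required for 0.94 ppm HOCl: 0.94 / 0.3599 = 2.612 ppm.
FC to add: 2.612 − 0.4 = 2.212 mg/L as Cl₂.
Cl₂ equivalent: 2.212 mg/L × 294,000 L = 650.2 g.
Product at 77.0% available Cl: 650.2 / 0.77 = 844.4 g.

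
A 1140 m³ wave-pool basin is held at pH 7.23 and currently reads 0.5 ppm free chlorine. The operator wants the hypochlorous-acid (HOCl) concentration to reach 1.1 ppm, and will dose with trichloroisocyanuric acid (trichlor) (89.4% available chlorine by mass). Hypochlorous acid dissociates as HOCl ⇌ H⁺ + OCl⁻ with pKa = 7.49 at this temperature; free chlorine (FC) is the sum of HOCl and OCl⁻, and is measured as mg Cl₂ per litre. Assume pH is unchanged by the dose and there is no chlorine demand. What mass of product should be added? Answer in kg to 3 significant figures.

1.54 kg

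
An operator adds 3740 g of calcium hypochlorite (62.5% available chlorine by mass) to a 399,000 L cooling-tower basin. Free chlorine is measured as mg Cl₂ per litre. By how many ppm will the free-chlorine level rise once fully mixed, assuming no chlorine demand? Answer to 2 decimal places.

Available chlorine delivered: 3740 g × 0.625 = 2338 g as Cl₂.
Concentration rise: 2338 g / 399,000 L = 5.858 mg/L = 5.86 ppm.

5.86 ppm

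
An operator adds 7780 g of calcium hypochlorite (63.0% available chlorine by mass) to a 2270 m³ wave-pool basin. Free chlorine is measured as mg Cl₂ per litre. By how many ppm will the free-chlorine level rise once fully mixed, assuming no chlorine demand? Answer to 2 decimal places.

2.16 ppm

Volume: 2270 m³ = 2,270,000 L.
Available chlorine delivered: 7780 g × 0.63 = 4901 g as Cl₂.
Concentration rise: 4901 g / 2,270,000 L = 2.159 mg/L = 2.16 ppm.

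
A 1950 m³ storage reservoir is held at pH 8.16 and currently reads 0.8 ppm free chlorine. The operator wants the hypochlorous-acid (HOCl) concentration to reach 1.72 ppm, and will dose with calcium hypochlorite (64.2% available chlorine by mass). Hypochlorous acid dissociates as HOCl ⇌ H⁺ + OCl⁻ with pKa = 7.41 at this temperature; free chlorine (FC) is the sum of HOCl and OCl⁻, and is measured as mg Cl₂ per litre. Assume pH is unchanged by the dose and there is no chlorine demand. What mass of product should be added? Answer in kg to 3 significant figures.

32.2 kg

Volume: 1950 m³ = 1,950,000 L.
[OCl⁻]/[HOCl] = 10^(pH − pKa) = 10^(8.16 − 7.41) = 5.623; fraction as HOCl = 1/(1 + 5.623) = 0.151.
Free chlorine required for 1.72 ppm HOCl: 1.72 / 0.151 = 11.39 ppm.
FC to add: 11.39 − 0.8 = 10.59 mg/L as Cl₂.
Cl₂ equivalent: 10.59 mg/L × 1,950,000 L = 20,650 g.
Product at 64.2% available Cl: 20,650 / 0.642 = 32,170 g.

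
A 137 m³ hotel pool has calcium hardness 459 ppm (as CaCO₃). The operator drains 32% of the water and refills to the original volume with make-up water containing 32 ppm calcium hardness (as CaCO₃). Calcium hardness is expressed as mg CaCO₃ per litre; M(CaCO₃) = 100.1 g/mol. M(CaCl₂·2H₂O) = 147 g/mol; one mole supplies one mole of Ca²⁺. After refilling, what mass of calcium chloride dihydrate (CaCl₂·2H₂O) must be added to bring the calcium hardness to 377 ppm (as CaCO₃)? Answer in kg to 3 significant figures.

11.0 kg

Volume: 137 m³ = 137,000 L.
After draining 32% and refilling: 459 × 0.68 + 32 × 0.32 = 322.36 ppm.
Deficit to target: 377 − 322.36 = 54.64 mg/L.
As CaCO₃: 54.64 mg/L × 137,000 L = 7486 g; ÷ 100.1 = 74.78 mol Ca²⁺.
Mass: 74.78 × 147 = 10,990 g.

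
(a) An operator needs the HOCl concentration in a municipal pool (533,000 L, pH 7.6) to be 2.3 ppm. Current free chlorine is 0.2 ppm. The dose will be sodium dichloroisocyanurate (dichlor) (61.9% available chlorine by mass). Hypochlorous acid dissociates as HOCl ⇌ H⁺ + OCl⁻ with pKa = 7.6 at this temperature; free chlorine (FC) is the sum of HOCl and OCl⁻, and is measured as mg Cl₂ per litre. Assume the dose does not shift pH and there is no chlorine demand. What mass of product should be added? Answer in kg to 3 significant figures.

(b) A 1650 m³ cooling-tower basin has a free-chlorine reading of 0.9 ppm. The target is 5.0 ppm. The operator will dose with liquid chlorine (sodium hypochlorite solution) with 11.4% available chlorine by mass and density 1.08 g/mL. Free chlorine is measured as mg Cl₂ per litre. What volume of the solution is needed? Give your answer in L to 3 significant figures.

(a) 3.79 kg; (b) 54.9 L

(a) [OCl⁻]/[HOCl] = 10^(pH − pKa) = 10^(7.6 − 7.6) = 1; fraction as HOCl = 1/(1 + 1) = 0.5.
(a) Free chlorine required for 2.3 ppm HOCl: 2.3 / 0.5 = 4.6 ppm.
(a) FC to add: 4.6 − 0.2 = 4.4 mg/L as Cl₂.
(a) Cl₂ equivalent: 4.4 mg/L × 533,000 L = 2345 g.
(a) Product at 61.9% available Cl: 2345 / 0.619 = 3789 g.

(b) Volume: 1650 m³ = 1,650,000 L.
(b) Chlorine deficit: 5.0 − 0.9 = 4.1 ppm = 4.1 mg/L as Cl₂.
(b) Cl₂ equivalent needed: 4.1 mg/L × 1,650,000 L = 6,765,000 mg = 6765 g.
(b) Product at 11.4% available chlorine: 6765 / 0.114 = 59,340 g.
(b) Volume at density 1.08 g/mL: 59,340 g ÷ 1.08 g/mL = 54,950 mL.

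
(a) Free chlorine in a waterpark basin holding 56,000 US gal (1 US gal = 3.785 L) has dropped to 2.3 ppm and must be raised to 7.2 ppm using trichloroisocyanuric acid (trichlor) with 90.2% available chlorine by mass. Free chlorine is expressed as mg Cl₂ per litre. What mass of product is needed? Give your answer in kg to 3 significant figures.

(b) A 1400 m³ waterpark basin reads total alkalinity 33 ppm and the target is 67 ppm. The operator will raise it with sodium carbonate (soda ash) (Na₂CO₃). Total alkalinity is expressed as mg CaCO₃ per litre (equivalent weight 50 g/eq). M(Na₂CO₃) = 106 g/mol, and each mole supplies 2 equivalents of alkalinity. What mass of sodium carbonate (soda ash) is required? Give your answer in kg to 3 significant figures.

(a) Volume: 56,000 US gal × 3.785 L/gal = 211,960 L.
(a) Chlorine deficit: 7.2 − 2.3 = 4.9 ppm = 4.9 mg/L as Cl₂.
(a) Cl₂ equivalent needed: 4.9 mg/L × 211,960 L = 1,039,000 mg = 1039 g.
(a) Product at 90.2% available chlorine: 1039 / 0.902 = 1151 g.

(b) Volume: 1400 m³ = 1,400,000 L.
(b) Alkalinity to add: (67 − 33) = 34 mg/L as CaCO₃ × 1,400,000 L = 47,600 g as CaCO₃.
(b) Equivalents: 47,600 g ÷ 50 g/eq = 952 eq.
(b) Each mole of Na₂CO₃ supplies 2 eq, so 952 / 2 = 476 mol.
(b) Mass: 476 mol × 106 g/mol = 50,460 g.

(a) 1.15 kg; (b) 50.5 kg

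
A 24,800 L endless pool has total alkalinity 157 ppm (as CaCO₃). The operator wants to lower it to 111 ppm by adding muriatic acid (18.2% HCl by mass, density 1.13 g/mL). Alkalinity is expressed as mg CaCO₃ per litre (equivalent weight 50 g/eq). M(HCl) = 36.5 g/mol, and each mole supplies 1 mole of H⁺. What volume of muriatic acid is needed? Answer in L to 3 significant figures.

Alkalinity to neutralize: (157 − 111) = 46 mg/L as CaCO₃ × 24,800 L = 1141 g as CaCO₃.
Equivalents of H⁺ required: 1141 ÷ 50 g/eq = 22.82 eq = 22.82 mol HCl.
Mass of HCl: 22.82 × 36.5 = 832.8 g.
Mass of 18.2% solution: 832.8 / 0.182 = 4576 g.
Volume: 4576 g ÷ 1.13 g/mL = 4049 mL.

4.05 L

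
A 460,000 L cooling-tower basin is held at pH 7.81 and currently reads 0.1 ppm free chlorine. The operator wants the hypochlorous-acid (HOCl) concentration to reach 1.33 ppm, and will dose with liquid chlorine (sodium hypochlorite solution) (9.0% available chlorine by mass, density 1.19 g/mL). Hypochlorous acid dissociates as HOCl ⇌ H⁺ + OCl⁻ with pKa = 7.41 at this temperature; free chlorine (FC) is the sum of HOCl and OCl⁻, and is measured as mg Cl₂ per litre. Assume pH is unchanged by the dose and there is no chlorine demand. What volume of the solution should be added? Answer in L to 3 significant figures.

19.6 L

[OCl⁻]/[HOCl] = 10^(pH − pKa) = 10^(7.81 − 7.41) = 2.512; fraction as HOCl = 1/(1 + 2.512) = 0.2847.
Free chlorine required for 1.33 ppm HOCl: 1.33 / 0.2847 = 4.671 ppm.
FC to add: 4.671 − 0.1 = 4.571 mg/L as Cl₂.
Cl₂ equivalent: 4.571 mg/L × 460,000 L = 2103 g.
Product at 9.0% available Cl: 2103 / 0.09 = 23,360 g.
Volume: 23,360 g ÷ 1.19 g/mL = 19,630 mL.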